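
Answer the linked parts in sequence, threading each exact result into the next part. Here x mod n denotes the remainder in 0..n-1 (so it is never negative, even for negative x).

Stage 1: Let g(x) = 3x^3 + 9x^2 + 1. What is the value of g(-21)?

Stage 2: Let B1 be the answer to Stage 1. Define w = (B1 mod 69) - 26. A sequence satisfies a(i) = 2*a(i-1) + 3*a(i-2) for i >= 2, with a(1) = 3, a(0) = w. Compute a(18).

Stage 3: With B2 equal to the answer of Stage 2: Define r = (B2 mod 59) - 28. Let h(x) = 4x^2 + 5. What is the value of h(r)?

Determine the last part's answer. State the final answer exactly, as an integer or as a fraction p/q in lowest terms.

Stage 1: 3*(-21)^3 + 9*(-21)^2 + 1 = (-27783) + (3969) + (1) = -23813; answer -23813
Stage 2: B1 = -23813; w = 35; a(2) = 2*(3) + 3*(35) = 111; iterating: a(2)=111, a(3)=231, a(4)=795, a(5)=2283, a(6)=6951, a(7)=20751, a(8)=62355, a(9)=186963, a(10)=560991, a(11)=1682871, a(12)=5048715, a(13)=15146043, a(14)=45438231, a(15)=136314591, a(16)=408943875, a(17)=1226831523, a(18)=3680494671; answer 3680494671
Stage 3: B2 = 3680494671; r = 8; 4*(8)^2 + 5 = (256) + (5) = 261; answer 261

261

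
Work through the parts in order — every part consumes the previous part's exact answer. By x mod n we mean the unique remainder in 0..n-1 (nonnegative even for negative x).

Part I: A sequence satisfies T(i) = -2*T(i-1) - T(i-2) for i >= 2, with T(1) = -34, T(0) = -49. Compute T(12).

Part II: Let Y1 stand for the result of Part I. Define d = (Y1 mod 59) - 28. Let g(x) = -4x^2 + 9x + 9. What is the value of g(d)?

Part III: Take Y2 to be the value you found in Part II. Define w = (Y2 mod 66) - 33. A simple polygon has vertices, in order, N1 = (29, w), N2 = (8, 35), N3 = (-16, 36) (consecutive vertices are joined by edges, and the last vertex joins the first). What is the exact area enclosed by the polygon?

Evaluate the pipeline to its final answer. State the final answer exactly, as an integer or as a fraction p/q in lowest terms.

Part I: T(2) = -2*(-34) - 1*(-49) = 117; iterating: T(2)=117, T(3)=-200, T(4)=283, T(5)=-366, T(6)=449, T(7)=-532, T(8)=615, T(9)=-698, T(10)=781, T(11)=-864, T(12)=947; answer 947
Part II: Y1 = 947; d = -25; -4*(-25)^2 + 9*(-25)^1 + 9 = (-2500) + (-225) + (9) = -2716; answer -2716
Part III: Y2 = -2716; w = 23; cross terms: (29*35 - 8*23)=831, (8*36 - -16*35)=848, (-16*23 - 29*36)=-1412; twice the area = |267| = 267; area = 267/2; answer 267/2

267/2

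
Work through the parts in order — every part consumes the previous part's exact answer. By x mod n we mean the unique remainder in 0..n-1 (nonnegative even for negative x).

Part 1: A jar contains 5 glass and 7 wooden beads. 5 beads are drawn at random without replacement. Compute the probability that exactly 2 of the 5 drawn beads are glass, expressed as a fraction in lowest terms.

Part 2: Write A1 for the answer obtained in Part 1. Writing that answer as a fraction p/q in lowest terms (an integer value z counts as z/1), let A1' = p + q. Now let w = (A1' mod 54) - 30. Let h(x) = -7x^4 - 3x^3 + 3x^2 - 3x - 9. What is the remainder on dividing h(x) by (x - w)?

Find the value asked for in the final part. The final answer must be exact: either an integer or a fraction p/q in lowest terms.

-19

Part 1: total draws C(12,5) = 792; favorable C(5,2)*C(7,3) = 350; P = 175/396; answer 175/396
Part 2: A1 = 175/396; threaded value p + q = 571; w = 1; remainder = value at the root: -7*(1)^4 - 3*(1)^3 + 3*(1)^2 - 3*(1)^1 - 9 = (-7) + (-3) + (3) + (-3) + (-9) = -19; answer -19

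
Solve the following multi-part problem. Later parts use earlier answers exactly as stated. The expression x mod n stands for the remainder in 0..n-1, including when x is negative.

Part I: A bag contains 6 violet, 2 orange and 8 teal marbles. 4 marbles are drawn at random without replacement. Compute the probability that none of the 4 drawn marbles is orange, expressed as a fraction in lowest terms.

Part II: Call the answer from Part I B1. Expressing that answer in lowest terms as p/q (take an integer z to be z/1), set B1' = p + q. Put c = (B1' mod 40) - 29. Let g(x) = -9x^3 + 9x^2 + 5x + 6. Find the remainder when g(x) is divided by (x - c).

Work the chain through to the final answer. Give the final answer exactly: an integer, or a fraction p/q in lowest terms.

Part I: total draws C(16,4) = 1820; favorable C(14,4) = 1001; P = 11/20; answer 11/20
Part II: B1 = 11/20; threaded value p + q = 31; c = 2; remainder = value at the root: -9*(2)^3 + 9*(2)^2 + 5*(2)^1 + 6 = (-72) + (36) + (10) + (6) = -20; answer -20

-20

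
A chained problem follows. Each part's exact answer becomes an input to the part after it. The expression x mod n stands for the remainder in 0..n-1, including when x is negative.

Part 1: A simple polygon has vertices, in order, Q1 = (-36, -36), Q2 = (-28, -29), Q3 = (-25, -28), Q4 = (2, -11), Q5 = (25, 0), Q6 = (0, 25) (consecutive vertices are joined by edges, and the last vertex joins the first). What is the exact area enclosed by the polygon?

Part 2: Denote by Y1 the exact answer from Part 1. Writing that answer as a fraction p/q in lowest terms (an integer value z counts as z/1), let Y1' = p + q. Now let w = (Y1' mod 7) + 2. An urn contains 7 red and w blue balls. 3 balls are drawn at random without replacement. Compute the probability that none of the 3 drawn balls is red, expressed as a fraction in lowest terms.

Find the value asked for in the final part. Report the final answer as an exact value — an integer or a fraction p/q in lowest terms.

1/120

Part 1: cross terms: (-36*-29 - -28*-36)=36, (-28*-28 - -25*-29)=59, (-25*-11 - 2*-28)=331, (2*0 - 25*-11)=275, (25*25 - 0*0)=625, (0*-36 - -36*25)=900; twice the area = |2226| = 2226; area = 1113; answer 1113
Part 2: Y1 = 1113; threaded value p + q = 1114; w = 3; total draws C(10,3) = 120; favorable C(3,3) = 1; P = 1/120; answer 1/120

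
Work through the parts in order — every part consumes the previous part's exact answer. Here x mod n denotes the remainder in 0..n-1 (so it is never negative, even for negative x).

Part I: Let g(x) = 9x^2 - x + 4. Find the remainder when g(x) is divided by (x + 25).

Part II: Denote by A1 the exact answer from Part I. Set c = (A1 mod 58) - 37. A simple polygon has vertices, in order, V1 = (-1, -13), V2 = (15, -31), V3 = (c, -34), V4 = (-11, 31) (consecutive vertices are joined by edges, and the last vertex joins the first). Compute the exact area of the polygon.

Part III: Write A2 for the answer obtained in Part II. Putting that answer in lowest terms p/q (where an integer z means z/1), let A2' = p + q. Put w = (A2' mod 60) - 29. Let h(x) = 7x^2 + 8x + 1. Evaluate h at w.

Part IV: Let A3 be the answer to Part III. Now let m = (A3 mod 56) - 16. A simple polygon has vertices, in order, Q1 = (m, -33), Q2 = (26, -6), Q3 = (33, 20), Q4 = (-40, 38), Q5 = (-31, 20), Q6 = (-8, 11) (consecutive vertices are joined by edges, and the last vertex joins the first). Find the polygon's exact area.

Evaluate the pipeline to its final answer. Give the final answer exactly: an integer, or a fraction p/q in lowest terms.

4363/2

Part I: remainder = value at the root: 9*(-25)^2 - 1*(-25)^1 + 4 = (5625) + (25) + (4) = 5654; answer 5654
Part II: A1 = 5654; c = -9; cross terms: (-1*-31 - 15*-13)=226, (15*-34 - -9*-31)=-789, (-9*31 - -11*-34)=-653, (-11*-13 - -1*31)=174; twice the area = |-1042| = 1042; area = 521; answer 521
Part III: A2 = 521; threaded value p + q = 522; w = 13; 7*(13)^2 + 8*(13)^1 + 1 = (1183) + (104) + (1) = 1288; answer 1288
Part IV: A3 = 1288; m = -16; cross terms: (-16*-6 - 26*-33)=954, (26*20 - 33*-6)=718, (33*38 - -40*20)=2054, (-40*20 - -31*38)=378, (-31*11 - -8*20)=-181, (-8*-33 - -16*11)=440; twice the area = |4363| = 4363; area = 4363/2; answer 4363/2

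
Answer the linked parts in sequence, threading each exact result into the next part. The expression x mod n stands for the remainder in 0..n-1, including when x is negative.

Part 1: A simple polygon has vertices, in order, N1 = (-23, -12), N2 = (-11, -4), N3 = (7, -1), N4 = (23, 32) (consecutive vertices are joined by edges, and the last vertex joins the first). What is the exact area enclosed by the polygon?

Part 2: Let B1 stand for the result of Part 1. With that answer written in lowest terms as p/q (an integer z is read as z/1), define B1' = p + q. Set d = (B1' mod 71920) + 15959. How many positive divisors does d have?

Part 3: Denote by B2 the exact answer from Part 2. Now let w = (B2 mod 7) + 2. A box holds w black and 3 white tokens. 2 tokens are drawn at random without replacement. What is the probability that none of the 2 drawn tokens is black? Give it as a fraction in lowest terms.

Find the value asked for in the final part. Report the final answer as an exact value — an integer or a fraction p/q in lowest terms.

1/12

Part 1: cross terms: (-23*-4 - -11*-12)=-40, (-11*-1 - 7*-4)=39, (7*32 - 23*-1)=247, (23*-12 - -23*32)=460; twice the area = |706| = 706; area = 353; answer 353
Part 2: B1 = 353; threaded value p + q = 354; d = 16313; 16313 = 11 * 1483; number of divisors = (1+1) * (1+1) = 4; answer 4
Part 3: B2 = 4; w = 6; total draws C(9,2) = 36; favorable C(3,2) = 3; P = 1/12; answer 1/12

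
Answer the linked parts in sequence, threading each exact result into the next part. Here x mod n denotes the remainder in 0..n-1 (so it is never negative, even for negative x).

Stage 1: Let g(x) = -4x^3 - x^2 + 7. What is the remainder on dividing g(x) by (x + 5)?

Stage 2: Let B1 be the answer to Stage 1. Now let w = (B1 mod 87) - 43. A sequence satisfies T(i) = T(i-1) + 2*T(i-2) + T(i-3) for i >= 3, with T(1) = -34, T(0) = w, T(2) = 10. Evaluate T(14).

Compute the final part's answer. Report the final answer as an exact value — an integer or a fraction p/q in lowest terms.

Stage 1: remainder = value at the root: -4*(-5)^3 - 1*(-5)^2 + 7 = (500) + (-25) + (7) = 482; answer 482
Stage 2: B1 = 482; w = 4; T(3) = 1*(10) + 2*(-34) + 1*(4) = -54; iterating: T(3)=-54, T(4)=-68, T(5)=-166, T(6)=-356, T(7)=-756, T(8)=-1634, T(9)=-3502, T(10)=-7526, T(11)=-16164, T(12)=-34718, T(13)=-74572, T(14)=-160172; answer -160172

-160172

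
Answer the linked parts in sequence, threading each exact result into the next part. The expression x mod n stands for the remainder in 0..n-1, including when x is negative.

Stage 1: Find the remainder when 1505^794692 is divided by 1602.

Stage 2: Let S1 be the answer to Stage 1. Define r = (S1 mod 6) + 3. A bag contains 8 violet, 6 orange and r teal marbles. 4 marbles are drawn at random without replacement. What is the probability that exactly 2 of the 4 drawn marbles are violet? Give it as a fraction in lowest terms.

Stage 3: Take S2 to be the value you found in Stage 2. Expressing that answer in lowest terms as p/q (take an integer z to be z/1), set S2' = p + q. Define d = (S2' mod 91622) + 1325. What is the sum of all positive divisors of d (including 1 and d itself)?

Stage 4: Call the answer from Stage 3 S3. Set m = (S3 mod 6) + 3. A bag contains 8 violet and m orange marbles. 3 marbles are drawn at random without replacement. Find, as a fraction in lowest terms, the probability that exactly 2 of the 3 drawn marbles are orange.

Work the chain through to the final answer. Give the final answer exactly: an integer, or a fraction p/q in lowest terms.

Stage 1: squarings mod 1602: 1505^1=1505, 1505^2=1399, 1505^4=1159, 1505^8=805, 1505^16=817, 1505^32=1057, 1505^64=655, 1505^128=1291, 1505^256=601, 1505^512=751, 1505^1024=97, 1505^2048=1399, 1505^4096=1159, 1505^8192=805, 1505^16384=817, 1505^32768=1057, 1505^65536=655, 1505^131072=1291, 1505^262144=601, 1505^524288=751; 1505^794692 = 1505^4 * 1505^64 * 1505^8192 * 1505^262144 * 1505^524288 = 1339 (mod 1602); answer 1339
Stage 2: S1 = 1339; r = 4; total draws C(18,4) = 3060; favorable C(8,2)*C(10,2) = 1260; P = 7/17; answer 7/17
Stage 3: S2 = 7/17; threaded value p + q = 24; d = 1349; 1349 = 19 * 71; sigma = (1 + 19) * (1 + 71) = 20 * 72 = 1440; answer 1440
Stage 4: S3 = 1440; m = 3; total draws C(11,3) = 165; favorable C(3,2)*C(8,1) = 24; P = 8/55; answer 8/55

8/55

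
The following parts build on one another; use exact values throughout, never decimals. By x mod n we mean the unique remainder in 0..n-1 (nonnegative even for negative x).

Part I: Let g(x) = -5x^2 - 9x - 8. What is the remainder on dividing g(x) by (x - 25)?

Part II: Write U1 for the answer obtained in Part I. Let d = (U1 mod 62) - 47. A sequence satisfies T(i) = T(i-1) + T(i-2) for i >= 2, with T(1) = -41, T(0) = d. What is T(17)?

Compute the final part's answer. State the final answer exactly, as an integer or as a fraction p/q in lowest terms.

-60542

Part I: remainder = value at the root: -5*(25)^2 - 9*(25)^1 - 8 = (-3125) + (-225) + (-8) = -3358; answer -3358
Part II: U1 = -3358; d = 5; T(2) = 1*(-41) + 1*(5) = -36; iterating: T(2)=-36, T(3)=-77, T(4)=-113, T(5)=-190, T(6)=-303, T(7)=-493, T(8)=-796, T(9)=-1289, T(10)=-2085, T(11)=-3374, T(12)=-5459, T(13)=-8833, T(14)=-14292, T(15)=-23125, T(16)=-37417, T(17)=-60542; answer -60542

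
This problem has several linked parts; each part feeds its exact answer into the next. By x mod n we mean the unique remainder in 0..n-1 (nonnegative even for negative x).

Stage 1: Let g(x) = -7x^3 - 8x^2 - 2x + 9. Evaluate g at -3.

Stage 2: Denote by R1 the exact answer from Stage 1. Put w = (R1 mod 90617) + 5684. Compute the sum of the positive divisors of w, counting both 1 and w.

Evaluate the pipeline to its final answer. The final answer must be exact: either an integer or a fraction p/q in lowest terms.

10920

Stage 1: -7*(-3)^3 - 8*(-3)^2 - 2*(-3)^1 + 9 = (189) + (-72) + (6) + (9) = 132; answer 132
Stage 2: R1 = 132; w = 5816; 5816 = 2^3 * 727; sigma = (1 + 2 + 4 + 8) * (1 + 727) = 15 * 728 = 10920; answer 10920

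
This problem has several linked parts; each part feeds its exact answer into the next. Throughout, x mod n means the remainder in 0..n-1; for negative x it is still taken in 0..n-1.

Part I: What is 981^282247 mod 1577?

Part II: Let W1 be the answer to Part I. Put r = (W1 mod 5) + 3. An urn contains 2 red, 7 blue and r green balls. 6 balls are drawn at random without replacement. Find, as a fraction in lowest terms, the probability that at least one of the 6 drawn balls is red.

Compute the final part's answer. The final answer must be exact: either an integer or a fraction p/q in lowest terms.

Part I: squarings mod 1577: 981^1=981, 981^2=391, 981^4=1489, 981^8=1436, 981^16=957, 981^32=1189, 981^64=729, 981^128=1569, 981^256=64, 981^512=942, 981^1024=1090, 981^2048=619, 981^4096=1527, 981^8192=923, 981^16384=349, 981^32768=372, 981^65536=1185, 981^131072=695, 981^262144=463; 981^282247 = 981^1 * 981^2 * 981^4 * 981^128 * 981^512 * 981^1024 * 981^2048 * 981^16384 * 981^262144 = 1190 (mod 1577); answer 1190
Part II: W1 = 1190; r = 3; total draws C(12,6) = 924; complement C(10,6) = 210; favorable 924 - 210 = 714; P = 17/22; answer 17/22

17/22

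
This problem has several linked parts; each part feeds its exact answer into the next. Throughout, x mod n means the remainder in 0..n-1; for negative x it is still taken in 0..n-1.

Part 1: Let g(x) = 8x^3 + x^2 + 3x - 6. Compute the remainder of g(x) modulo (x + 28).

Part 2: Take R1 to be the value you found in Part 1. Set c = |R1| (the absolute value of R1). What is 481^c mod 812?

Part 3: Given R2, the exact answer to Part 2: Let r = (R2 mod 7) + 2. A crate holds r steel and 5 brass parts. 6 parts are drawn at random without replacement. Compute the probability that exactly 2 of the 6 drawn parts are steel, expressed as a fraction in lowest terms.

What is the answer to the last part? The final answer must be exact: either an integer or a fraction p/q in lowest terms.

5/14

Part 1: remainder = value at the root: 8*(-28)^3 + 1*(-28)^2 + 3*(-28)^1 - 6 = (-175616) + (784) + (-84) + (-6) = -174922; answer -174922
Part 2: R1 = -174922; c = 174922; squarings mod 812: 481^1=481, 481^2=753, 481^4=233, 481^8=697, 481^16=233, 481^32=697, 481^64=233, 481^128=697, 481^256=233, 481^512=697, 481^1024=233, 481^2048=697, 481^4096=233, 481^8192=697, 481^16384=233, 481^32768=697, 481^65536=233, 481^131072=697; 481^174922 = 481^2 * 481^8 * 481^64 * 481^256 * 481^512 * 481^2048 * 481^8192 * 481^32768 * 481^131072 = 289 (mod 812); answer 289
Part 3: R2 = 289; r = 4; total draws C(9,6) = 84; favorable C(4,2)*C(5,4) = 30; P = 5/14; answer 5/14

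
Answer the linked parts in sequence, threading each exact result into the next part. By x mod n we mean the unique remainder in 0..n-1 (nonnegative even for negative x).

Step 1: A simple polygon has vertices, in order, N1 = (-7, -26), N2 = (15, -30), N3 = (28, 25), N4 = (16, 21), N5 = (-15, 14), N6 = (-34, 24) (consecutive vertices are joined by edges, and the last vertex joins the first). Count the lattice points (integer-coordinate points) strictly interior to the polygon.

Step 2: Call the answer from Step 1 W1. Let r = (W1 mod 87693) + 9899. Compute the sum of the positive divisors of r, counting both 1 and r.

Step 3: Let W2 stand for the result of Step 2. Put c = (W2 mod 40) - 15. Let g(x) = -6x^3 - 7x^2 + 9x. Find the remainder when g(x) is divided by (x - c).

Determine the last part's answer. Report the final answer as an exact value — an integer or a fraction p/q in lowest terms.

-4860

Step 1: cross terms: (-7*-30 - 15*-26)=600, (15*25 - 28*-30)=1215, (28*21 - 16*25)=188, (16*14 - -15*21)=539, (-15*24 - -34*14)=116, (-34*-26 - -7*24)=1052; twice the area = |3710| = 3710; area = 1855; boundary points = 2 + 1 + 4 + 1 + 1 + 1 = 10; strictly interior points = area - boundary/2 + 1 = 1851; answer 1851
Step 2: W1 = 1851; r = 11750; 11750 = 2 * 5^3 * 47; sigma = (1 + 2) * (1 + 5 + 25 + 125) * (1 + 47) = 3 * 156 * 48 = 22464; answer 22464
Step 3: W2 = 22464; c = 9; remainder = value at the root: -6*(9)^3 - 7*(9)^2 + 9*(9)^1 = (-4374) + (-567) + (81) = -4860; answer -4860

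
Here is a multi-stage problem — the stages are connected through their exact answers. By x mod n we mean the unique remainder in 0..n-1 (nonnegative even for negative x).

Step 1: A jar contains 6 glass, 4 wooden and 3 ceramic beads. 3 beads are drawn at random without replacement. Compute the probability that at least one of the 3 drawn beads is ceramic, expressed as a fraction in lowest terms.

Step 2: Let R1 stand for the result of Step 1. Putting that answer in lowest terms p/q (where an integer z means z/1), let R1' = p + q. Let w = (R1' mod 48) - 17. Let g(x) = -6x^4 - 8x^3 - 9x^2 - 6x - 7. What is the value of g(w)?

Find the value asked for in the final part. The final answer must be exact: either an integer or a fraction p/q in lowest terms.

-543140

Step 1: total draws C(13,3) = 286; complement C(10,3) = 120; favorable 286 - 120 = 166; P = 83/143; answer 83/143
Step 2: R1 = 83/143; threaded value p + q = 226; w = 17; -6*(17)^4 - 8*(17)^3 - 9*(17)^2 - 6*(17)^1 - 7 = (-501126) + (-39304) + (-2601) + (-102) + (-7) = -543140; answer -543140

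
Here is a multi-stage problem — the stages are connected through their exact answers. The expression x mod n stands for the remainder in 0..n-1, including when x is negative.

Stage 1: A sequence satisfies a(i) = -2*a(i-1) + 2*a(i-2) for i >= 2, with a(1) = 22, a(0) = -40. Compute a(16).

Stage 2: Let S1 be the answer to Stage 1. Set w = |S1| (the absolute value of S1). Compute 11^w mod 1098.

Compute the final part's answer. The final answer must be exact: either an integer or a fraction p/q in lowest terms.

367

Stage 1: a(2) = -2*(22) + 2*(-40) = -124; iterating: a(2)=-124, a(3)=292, a(4)=-832, a(5)=2248, a(6)=-6160, a(7)=16816, a(8)=-45952, a(9)=125536, a(10)=-342976, a(11)=937024, a(12)=-2560000, a(13)=6994048, a(14)=-19108096, a(15)=52204288, a(16)=-142624768; answer -142624768
Stage 2: S1 = -142624768; w = 142624768; squarings mod 1098: 11^1=11, 11^2=121, 11^4=367, 11^8=733, 11^16=367, 11^32=733, 11^64=367, 11^128=733, 11^256=367, 11^512=733, 11^1024=367, 11^2048=733, 11^4096=367, 11^8192=733, 11^16384=367, 11^32768=733, 11^65536=367, 11^131072=733, 11^262144=367, 11^524288=733, 11^1048576=367, 11^2097152=733, 11^4194304=367, 11^8388608=733, 11^16777216=367, 11^33554432=733, 11^67108864=367, 11^134217728=733; 11^142624768 = 11^2048 * 11^16384 * 11^8388608 * 11^134217728 = 367 (mod 1098); answer 367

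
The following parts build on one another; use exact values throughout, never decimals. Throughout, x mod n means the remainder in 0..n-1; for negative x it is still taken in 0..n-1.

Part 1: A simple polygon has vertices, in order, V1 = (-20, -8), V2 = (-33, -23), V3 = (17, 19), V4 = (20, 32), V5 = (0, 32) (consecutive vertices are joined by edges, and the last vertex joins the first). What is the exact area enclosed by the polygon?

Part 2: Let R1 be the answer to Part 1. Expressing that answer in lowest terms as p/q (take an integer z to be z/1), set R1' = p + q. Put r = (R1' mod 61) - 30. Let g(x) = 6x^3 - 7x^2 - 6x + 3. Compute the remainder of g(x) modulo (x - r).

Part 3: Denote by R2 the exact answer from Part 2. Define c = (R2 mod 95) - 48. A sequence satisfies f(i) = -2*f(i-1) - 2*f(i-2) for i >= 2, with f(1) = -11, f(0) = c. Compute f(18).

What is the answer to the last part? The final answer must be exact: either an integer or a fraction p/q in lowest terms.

Part 1: cross terms: (-20*-23 - -33*-8)=196, (-33*19 - 17*-23)=-236, (17*32 - 20*19)=164, (20*32 - 0*32)=640, (0*-8 - -20*32)=640; twice the area = |1404| = 1404; area = 702; answer 702
Part 2: R1 = 702; threaded value p + q = 703; r = 2; remainder = value at the root: 6*(2)^3 - 7*(2)^2 - 6*(2)^1 + 3 = (48) + (-28) + (-12) + (3) = 11; answer 11
Part 3: R2 = 11; c = -37; f(2) = -2*(-11) - 2*(-37) = 96; iterating: f(2)=96, f(3)=-170, f(4)=148, f(5)=44, f(6)=-384, f(7)=680, f(8)=-592, f(9)=-176, f(10)=1536, f(11)=-2720, f(12)=2368, f(13)=704, f(14)=-6144, f(15)=10880, f(16)=-9472, f(17)=-2816, f(18)=24576; answer 24576

24576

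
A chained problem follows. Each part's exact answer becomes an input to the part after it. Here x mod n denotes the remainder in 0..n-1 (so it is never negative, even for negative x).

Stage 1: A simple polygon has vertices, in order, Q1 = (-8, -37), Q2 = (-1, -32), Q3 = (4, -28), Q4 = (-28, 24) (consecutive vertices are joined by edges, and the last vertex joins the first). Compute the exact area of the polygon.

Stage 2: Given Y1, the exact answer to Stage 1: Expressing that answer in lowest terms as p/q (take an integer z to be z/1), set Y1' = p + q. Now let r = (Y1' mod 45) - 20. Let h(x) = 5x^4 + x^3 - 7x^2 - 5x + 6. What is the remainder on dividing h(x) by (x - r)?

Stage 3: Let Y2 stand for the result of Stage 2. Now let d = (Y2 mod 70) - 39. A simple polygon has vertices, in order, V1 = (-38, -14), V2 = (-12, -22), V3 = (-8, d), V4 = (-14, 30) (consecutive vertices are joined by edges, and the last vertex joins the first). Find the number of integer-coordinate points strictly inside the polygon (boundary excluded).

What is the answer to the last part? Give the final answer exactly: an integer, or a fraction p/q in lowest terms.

Stage 1: cross terms: (-8*-32 - -1*-37)=219, (-1*-28 - 4*-32)=156, (4*24 - -28*-28)=-688, (-28*-37 - -8*24)=1228; twice the area = |915| = 915; area = 915/2; answer 915/2
Stage 2: Y1 = 915/2; threaded value p + q = 917; r = -3; remainder = value at the root: 5*(-3)^4 + 1*(-3)^3 - 7*(-3)^2 - 5*(-3)^1 + 6 = (405) + (-27) + (-63) + (15) + (6) = 336; answer 336
Stage 3: Y2 = 336; d = 17; cross terms: (-38*-22 - -12*-14)=668, (-12*17 - -8*-22)=-380, (-8*30 - -14*17)=-2, (-14*-14 - -38*30)=1336; twice the area = |1622| = 1622; area = 811; boundary points = 2 + 1 + 1 + 4 = 8; strictly interior points = area - boundary/2 + 1 = 808; answer 808

808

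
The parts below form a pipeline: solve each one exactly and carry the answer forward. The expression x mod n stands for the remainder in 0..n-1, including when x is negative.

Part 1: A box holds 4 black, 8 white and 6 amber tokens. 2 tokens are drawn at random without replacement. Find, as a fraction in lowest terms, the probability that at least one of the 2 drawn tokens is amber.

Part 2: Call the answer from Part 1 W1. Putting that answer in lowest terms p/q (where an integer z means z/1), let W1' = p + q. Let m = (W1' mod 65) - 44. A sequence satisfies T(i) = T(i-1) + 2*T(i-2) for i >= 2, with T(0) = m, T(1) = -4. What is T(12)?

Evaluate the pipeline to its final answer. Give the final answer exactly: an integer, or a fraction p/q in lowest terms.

Part 1: total draws C(18,2) = 153; complement C(12,2) = 66; favorable 153 - 66 = 87; P = 29/51; answer 29/51
Part 2: W1 = 29/51; threaded value p + q = 80; m = -29; T(2) = 1*(-4) + 2*(-29) = -62; iterating: T(2)=-62, T(3)=-70, T(4)=-194, T(5)=-334, T(6)=-722, T(7)=-1390, T(8)=-2834, T(9)=-5614, T(10)=-11282, T(11)=-22510, T(12)=-45074; answer -45074

-45074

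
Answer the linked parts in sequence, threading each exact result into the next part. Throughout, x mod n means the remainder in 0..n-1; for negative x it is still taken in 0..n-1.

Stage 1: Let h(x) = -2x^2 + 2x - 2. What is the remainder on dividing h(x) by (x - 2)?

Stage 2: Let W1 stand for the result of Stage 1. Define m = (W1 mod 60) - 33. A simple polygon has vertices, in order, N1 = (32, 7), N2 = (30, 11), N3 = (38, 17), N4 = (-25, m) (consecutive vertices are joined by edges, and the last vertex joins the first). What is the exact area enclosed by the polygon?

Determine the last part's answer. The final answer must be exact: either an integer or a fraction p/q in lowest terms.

305

Stage 1: remainder = value at the root: -2*(2)^2 + 2*(2)^1 - 2 = (-8) + (4) + (-2) = -6; answer -6
Stage 2: W1 = -6; m = 21; cross terms: (32*11 - 30*7)=142, (30*17 - 38*11)=92, (38*21 - -25*17)=1223, (-25*7 - 32*21)=-847; twice the area = |610| = 610; area = 305; answer 305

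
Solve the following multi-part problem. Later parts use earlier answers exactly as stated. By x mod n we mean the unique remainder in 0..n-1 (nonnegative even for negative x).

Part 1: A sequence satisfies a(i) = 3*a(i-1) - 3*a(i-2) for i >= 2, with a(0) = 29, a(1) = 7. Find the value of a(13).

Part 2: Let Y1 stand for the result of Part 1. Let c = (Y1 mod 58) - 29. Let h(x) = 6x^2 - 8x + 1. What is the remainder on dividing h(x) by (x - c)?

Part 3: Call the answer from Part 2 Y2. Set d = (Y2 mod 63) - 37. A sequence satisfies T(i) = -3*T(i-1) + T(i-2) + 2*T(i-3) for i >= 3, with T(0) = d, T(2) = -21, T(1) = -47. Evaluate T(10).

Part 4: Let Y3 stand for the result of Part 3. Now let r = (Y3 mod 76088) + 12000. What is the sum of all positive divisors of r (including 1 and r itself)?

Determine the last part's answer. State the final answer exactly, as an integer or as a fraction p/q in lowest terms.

45232

Part 1: a(2) = 3*(7) - 3*(29) = -66; iterating: a(2)=-66, a(3)=-219, a(4)=-459, a(5)=-720, a(6)=-783, a(7)=-189, a(8)=1782, a(9)=5913, a(10)=12393, a(11)=19440, a(12)=21141, a(13)=5103; answer 5103
Part 2: Y1 = 5103; c = 28; remainder = value at the root: 6*(28)^2 - 8*(28)^1 + 1 = (4704) + (-224) + (1) = 4481; answer 4481
Part 3: Y2 = 4481; d = -29; T(3) = -3*(-21) + 1*(-47) + 2*(-29) = -42; iterating: T(3)=-42, T(4)=11, T(5)=-117, T(6)=278, T(7)=-929, T(8)=2831, T(9)=-8866, T(10)=27571; answer 27571
Part 4: Y3 = 27571; r = 39571; 39571 = 7 * 5653; sigma = (1 + 7) * (1 + 5653) = 8 * 5654 = 45232; answer 45232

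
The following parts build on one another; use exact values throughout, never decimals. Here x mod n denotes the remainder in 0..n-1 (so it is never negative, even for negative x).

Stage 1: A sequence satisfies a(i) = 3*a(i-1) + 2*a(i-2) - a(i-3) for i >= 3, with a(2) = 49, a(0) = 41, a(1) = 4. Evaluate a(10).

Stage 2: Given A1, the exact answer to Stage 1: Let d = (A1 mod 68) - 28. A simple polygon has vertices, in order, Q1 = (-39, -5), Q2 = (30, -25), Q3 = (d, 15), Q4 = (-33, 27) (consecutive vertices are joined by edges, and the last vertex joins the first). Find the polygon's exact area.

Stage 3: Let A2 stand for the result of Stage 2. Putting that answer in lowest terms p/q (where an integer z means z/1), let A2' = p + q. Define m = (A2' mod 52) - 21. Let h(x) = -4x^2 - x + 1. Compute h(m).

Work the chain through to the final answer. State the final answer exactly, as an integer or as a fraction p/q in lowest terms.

-587

Stage 1: a(3) = 3*(49) + 2*(4) - 1*(41) = 114; iterating: a(3)=114, a(4)=436, a(5)=1487, a(6)=5219, a(7)=18195, a(8)=63536, a(9)=221779, a(10)=774214; answer 774214
Stage 2: A1 = 774214; d = 6; cross terms: (-39*-25 - 30*-5)=1125, (30*15 - 6*-25)=600, (6*27 - -33*15)=657, (-33*-5 - -39*27)=1218; twice the area = |3600| = 3600; area = 1800; answer 1800
Stage 3: A2 = 1800; threaded value p + q = 1801; m = 12; -4*(12)^2 - 1*(12)^1 + 1 = (-576) + (-12) + (1) = -587; answer -587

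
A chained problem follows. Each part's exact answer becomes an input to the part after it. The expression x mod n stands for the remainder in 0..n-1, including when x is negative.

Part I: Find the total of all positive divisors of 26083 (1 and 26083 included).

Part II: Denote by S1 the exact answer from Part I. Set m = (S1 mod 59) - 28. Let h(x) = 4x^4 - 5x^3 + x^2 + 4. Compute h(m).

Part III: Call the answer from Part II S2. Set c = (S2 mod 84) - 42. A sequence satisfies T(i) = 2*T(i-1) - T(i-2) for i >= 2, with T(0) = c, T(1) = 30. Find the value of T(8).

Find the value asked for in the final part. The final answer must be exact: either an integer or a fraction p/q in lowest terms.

Part I: 26083 is prime, so its only divisors are 1 and 26083; sigma = 1 + 26083 = 26084; answer 26084
Part II: S1 = 26084; m = -22; 4*(-22)^4 - 5*(-22)^3 + 1*(-22)^2 + 4 = (937024) + (53240) + (484) + (4) = 990752; answer 990752
Part III: S2 = 990752; c = 14; T(2) = 2*(30) - 1*(14) = 46; iterating: T(2)=46, T(3)=62, T(4)=78, T(5)=94, T(6)=110, T(7)=126, T(8)=142; answer 142

142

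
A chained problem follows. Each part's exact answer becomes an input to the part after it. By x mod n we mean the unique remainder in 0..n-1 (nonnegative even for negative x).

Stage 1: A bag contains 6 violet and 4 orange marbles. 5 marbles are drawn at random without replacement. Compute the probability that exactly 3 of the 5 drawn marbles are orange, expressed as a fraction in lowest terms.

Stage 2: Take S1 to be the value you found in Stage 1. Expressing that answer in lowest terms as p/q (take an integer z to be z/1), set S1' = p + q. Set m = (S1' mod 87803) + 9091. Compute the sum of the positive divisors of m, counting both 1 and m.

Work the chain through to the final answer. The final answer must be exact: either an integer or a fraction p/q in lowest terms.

13182

Stage 1: total draws C(10,5) = 252; favorable C(4,3)*C(6,2) = 60; P = 5/21; answer 5/21
Stage 2: S1 = 5/21; threaded value p + q = 26; m = 9117; 9117 = 3^2 * 1013; sigma = (1 + 3 + 9) * (1 + 1013) = 13 * 1014 = 13182; answer 13182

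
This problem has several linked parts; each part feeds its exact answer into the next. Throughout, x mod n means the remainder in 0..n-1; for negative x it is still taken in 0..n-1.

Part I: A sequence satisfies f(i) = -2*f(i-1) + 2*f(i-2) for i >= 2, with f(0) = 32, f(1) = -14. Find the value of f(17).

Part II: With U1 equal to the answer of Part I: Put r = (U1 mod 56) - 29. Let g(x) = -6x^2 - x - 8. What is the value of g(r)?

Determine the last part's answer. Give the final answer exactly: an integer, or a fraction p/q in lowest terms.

Part I: f(2) = -2*(-14) + 2*(32) = 92; iterating: f(2)=92, f(3)=-212, f(4)=608, f(5)=-1640, f(6)=4496, f(7)=-12272, f(8)=33536, f(9)=-91616, f(10)=250304, f(11)=-683840, f(12)=1868288, f(13)=-5104256, f(14)=13945088, f(15)=-38098688, f(16)=104087552, f(17)=-284372480; answer -284372480
Part II: U1 = -284372480; r = -29; -6*(-29)^2 - 1*(-29)^1 - 8 = (-5046) + (29) + (-8) = -5025; answer -5025

-5025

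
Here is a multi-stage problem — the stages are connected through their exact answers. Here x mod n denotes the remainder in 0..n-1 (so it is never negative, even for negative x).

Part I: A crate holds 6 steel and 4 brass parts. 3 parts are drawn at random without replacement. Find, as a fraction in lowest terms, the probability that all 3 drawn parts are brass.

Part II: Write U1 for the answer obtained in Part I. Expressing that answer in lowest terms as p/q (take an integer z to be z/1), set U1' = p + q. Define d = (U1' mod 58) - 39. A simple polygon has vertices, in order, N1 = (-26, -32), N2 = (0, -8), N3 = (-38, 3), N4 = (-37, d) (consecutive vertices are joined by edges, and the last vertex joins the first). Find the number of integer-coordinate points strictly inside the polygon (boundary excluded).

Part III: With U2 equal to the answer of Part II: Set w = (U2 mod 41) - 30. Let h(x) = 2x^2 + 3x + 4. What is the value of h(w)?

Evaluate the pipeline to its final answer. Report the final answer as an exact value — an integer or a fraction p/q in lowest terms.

Part I: total draws C(10,3) = 120; favorable C(4,3) = 4; P = 1/30; answer 1/30
Part II: U1 = 1/30; threaded value p + q = 31; d = -8; cross terms: (-26*-8 - 0*-32)=208, (0*3 - -38*-8)=-304, (-38*-8 - -37*3)=415, (-37*-32 - -26*-8)=976; twice the area = |1295| = 1295; area = 1295/2; boundary points = 2 + 1 + 1 + 1 = 5; strictly interior points = area - boundary/2 + 1 = 646; answer 646
Part III: U2 = 646; w = 1; 2*(1)^2 + 3*(1)^1 + 4 = (2) + (3) + (4) = 9; answer 9

9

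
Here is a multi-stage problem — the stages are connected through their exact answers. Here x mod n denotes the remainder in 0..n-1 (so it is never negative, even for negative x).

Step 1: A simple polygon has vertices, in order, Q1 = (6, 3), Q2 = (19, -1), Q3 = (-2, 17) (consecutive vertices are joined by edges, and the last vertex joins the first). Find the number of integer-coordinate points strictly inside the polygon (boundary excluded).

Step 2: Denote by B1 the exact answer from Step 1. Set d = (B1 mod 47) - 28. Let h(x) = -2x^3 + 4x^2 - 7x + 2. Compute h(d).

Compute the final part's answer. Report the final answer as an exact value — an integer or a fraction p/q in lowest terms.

48

Step 1: cross terms: (6*-1 - 19*3)=-63, (19*17 - -2*-1)=321, (-2*3 - 6*17)=-108; twice the area = |150| = 150; area = 75; boundary points = 1 + 3 + 2 = 6; strictly interior points = area - boundary/2 + 1 = 73; answer 73
Step 2: B1 = 73; d = -2; -2*(-2)^3 + 4*(-2)^2 - 7*(-2)^1 + 2 = (16) + (16) + (14) + (2) = 48; answer 48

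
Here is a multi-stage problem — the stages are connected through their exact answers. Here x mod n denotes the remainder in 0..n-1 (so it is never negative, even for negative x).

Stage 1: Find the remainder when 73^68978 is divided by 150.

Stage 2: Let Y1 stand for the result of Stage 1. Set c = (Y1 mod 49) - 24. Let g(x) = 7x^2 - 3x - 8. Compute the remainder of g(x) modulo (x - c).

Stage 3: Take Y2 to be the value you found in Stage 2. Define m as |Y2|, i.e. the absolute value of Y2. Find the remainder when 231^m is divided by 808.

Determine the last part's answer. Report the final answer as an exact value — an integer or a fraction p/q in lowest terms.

449

Stage 1: squarings mod 150: 73^1=73, 73^2=79, 73^4=91, 73^8=31, 73^16=61, 73^32=121, 73^64=91, 73^128=31, 73^256=61, 73^512=121, 73^1024=91, 73^2048=31, 73^4096=61, 73^8192=121, 73^16384=91, 73^32768=31, 73^65536=61; 73^68978 = 73^2 * 73^16 * 73^32 * 73^64 * 73^256 * 73^1024 * 73^2048 * 73^65536 = 19 (mod 150); answer 19
Stage 2: Y1 = 19; c = -5; remainder = value at the root: 7*(-5)^2 - 3*(-5)^1 - 8 = (175) + (15) + (-8) = 182; answer 182
Stage 3: Y2 = 182; m = 182; squarings mod 808: 231^1=231, 231^2=33, 231^4=281, 231^8=585, 231^16=441, 231^32=561, 231^64=409, 231^128=25; 231^182 = 231^2 * 231^4 * 231^16 * 231^32 * 231^128 = 449 (mod 808); answer 449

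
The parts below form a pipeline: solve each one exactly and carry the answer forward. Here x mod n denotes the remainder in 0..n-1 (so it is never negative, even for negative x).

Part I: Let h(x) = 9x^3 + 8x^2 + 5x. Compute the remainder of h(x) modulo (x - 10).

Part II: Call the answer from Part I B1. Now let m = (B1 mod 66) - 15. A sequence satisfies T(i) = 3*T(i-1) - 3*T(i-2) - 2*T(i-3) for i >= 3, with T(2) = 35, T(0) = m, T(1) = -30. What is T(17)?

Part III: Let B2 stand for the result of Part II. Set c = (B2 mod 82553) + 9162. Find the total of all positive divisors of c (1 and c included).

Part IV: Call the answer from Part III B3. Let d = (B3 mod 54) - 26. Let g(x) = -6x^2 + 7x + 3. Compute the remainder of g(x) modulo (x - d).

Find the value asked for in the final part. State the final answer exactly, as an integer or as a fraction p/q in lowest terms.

Part I: remainder = value at the root: 9*(10)^3 + 8*(10)^2 + 5*(10)^1 = (9000) + (800) + (50) = 9850; answer 9850
Part II: B1 = 9850; m = 1; T(3) = 3*(35) - 3*(-30) - 2*(1) = 193; iterating: T(3)=193, T(4)=534, T(5)=953, T(6)=871, T(7)=-1314, T(8)=-8461, T(9)=-23183, T(10)=-41538, T(11)=-38143, T(12)=56551, T(13)=367158, T(14)=1008107, T(15)=1809745, T(16)=1670598, T(17)=-2433655; answer -2433655
Part III: B2 = -2433655; c = 52097; 52097 = 59 * 883; sigma = (1 + 59) * (1 + 883) = 60 * 884 = 53040; answer 53040
Part IV: B3 = 53040; d = -14; remainder = value at the root: -6*(-14)^2 + 7*(-14)^1 + 3 = (-1176) + (-98) + (3) = -1271; answer -1271

-1271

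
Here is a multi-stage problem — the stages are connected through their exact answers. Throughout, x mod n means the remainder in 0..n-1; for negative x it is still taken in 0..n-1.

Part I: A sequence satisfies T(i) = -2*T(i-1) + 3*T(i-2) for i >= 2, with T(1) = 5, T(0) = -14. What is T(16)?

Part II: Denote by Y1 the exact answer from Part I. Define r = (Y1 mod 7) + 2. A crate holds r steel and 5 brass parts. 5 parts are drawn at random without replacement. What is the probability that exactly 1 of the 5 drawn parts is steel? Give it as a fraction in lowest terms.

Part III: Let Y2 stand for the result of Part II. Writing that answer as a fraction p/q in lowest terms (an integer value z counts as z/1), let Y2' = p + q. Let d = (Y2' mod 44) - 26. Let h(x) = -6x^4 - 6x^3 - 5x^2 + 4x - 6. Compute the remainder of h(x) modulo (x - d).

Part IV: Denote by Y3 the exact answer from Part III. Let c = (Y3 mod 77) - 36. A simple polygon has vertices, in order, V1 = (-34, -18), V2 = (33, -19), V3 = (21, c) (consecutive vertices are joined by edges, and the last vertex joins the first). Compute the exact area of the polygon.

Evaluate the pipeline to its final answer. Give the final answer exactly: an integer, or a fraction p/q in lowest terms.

Part I: T(2) = -2*(5) + 3*(-14) = -52; iterating: T(2)=-52, T(3)=119, T(4)=-394, T(5)=1145, T(6)=-3472, T(7)=10379, T(8)=-31174, T(9)=93485, T(10)=-280492, T(11)=841439, T(12)=-2524354, T(13)=7573025, T(14)=-22719112, T(15)=68157299, T(16)=-204471934; answer -204471934
Part II: Y1 = -204471934; r = 7; total draws C(12,5) = 792; favorable C(7,1)*C(5,4) = 35; P = 35/792; answer 35/792
Part III: Y2 = 35/792; threaded value p + q = 827; d = 9; remainder = value at the root: -6*(9)^4 - 6*(9)^3 - 5*(9)^2 + 4*(9)^1 - 6 = (-39366) + (-4374) + (-405) + (36) + (-6) = -44115; answer -44115
Part IV: Y3 = -44115; c = -30; cross terms: (-34*-19 - 33*-18)=1240, (33*-30 - 21*-19)=-591, (21*-18 - -34*-30)=-1398; twice the area = |-749| = 749; area = 749/2; answer 749/2

749/2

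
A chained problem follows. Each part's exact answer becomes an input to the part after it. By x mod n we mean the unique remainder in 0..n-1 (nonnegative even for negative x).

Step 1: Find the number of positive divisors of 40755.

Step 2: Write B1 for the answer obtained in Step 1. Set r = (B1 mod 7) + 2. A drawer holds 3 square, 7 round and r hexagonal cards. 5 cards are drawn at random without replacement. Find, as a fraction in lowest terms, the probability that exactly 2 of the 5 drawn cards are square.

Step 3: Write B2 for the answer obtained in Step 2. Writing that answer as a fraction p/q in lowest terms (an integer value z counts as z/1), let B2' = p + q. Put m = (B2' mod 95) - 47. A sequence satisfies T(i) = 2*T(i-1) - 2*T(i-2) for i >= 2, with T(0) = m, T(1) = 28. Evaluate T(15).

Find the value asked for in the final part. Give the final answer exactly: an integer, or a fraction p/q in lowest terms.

1536

Step 1: 40755 = 3 * 5 * 11 * 13 * 19; number of divisors = (1+1) * (1+1) * (1+1) * (1+1) * (1+1) = 32; answer 32
Step 2: B1 = 32; r = 6; total draws C(16,5) = 4368; favorable C(3,2)*C(13,3) = 858; P = 11/56; answer 11/56
Step 3: B2 = 11/56; threaded value p + q = 67; m = 20; T(2) = 2*(28) - 2*(20) = 16; iterating: T(2)=16, T(3)=-24, T(4)=-80, T(5)=-112, T(6)=-64, T(7)=96, T(8)=320, T(9)=448, T(10)=256, T(11)=-384, T(12)=-1280, T(13)=-1792, T(14)=-1024, T(15)=1536; answer 1536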